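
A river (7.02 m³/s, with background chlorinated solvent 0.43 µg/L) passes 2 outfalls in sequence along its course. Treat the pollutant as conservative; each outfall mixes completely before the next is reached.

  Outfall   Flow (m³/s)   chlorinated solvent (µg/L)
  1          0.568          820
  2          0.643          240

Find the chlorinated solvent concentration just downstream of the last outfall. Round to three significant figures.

Outfall 1: combined Q = 7.588 m³/s; C = (7.020·0.4300 + 0.5680·820.0)/7.588 = 61.78 µg/L.
Outfall 2: combined Q = 8.231 m³/s; C = (7.588·61.78 + 0.6430·240.0)/8.231 = 75.70 µg/L.

75.7 µg/L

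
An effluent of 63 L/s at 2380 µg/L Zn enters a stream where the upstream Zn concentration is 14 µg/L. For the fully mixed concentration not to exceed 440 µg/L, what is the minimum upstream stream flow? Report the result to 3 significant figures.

287 L/s

Set C_mix = 440: (Q·14.00 + 63.00·2380) / (Q + 63.00) = 440
→ Q = 63.00·(2380 − 440)/(440 − 14.00) = 286.9 L/s.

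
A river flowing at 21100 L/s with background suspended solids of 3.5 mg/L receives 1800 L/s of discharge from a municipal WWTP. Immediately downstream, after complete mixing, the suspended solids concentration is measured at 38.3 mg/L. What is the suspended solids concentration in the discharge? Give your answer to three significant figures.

Mass balance: 21100·3.500 + 1800·Cₑ = 22900·38.30
→ Cₑ = (22900·38.30 − 21100·3.500) / 1800 = 446.2 mg/L.

446 mg/L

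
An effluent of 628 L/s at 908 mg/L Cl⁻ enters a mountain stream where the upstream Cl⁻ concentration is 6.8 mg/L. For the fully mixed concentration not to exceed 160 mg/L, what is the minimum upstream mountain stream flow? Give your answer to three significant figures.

3070 L/s

Set C_mix = 160: (Q·6.800 + 628.0·908.0) / (Q + 628.0) = 160
→ Q = 628.0·(908.0 − 160)/(160 − 6.800) = 3066 L/s.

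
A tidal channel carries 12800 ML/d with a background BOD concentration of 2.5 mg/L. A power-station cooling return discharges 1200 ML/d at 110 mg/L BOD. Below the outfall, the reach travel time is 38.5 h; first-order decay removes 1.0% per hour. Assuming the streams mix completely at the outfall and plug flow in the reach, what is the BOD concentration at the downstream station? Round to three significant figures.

7.96 mg/L

Conservation of mass: C = (12800·2.500 + 1200·110.0) / 14000 = 164000/14000 = 11.71 mg/L.
1.0%/h lost → k = −ln(1 − 0.01) = 0.01005 h⁻¹.
Applying C = C₀e^(−kt): 11.71 × 0.6791 = 7.956 mg/L.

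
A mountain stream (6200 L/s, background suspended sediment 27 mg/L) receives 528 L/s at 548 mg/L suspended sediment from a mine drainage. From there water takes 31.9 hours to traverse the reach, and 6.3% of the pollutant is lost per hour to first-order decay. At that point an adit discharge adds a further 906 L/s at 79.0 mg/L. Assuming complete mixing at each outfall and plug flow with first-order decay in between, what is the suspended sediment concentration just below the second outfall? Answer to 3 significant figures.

Conservation of mass: C = (6200·27.00 + 528.0·548.0) / 6728 = 456700/6728 = 67.89 mg/L; combined flow 6728 L/s.
6.3%/h lost → k = −ln(1 − 0.063) = 0.06507 h⁻¹.
After decay, C = 67.89 × e^(−kt) = 67.89 × 0.1255 = 8.517 mg/L.
Second outfall: C = (6728·8.517 + 906.0·79.00)/7634 = 16.88 mg/L.

16.9 mg/L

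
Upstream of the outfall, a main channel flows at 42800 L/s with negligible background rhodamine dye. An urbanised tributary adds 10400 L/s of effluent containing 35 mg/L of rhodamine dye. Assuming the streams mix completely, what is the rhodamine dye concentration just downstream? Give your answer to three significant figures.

6.84 mg/L

Conservation of mass: C = (42800·0 + 10400·35.00) / 53200 = 364000/53200 = 6.842 mg/L.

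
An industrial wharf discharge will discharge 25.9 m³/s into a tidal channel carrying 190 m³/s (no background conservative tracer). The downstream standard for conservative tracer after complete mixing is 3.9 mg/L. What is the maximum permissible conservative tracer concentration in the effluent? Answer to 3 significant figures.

32.5 mg/L

At the limit, (Qr·Cr + Qe·Cₑ)/(Qr + Qe) = 3.9:
Cₑ = (215.9·3.9 − 190.0·0) / 25.90 = 32.51 mg/L.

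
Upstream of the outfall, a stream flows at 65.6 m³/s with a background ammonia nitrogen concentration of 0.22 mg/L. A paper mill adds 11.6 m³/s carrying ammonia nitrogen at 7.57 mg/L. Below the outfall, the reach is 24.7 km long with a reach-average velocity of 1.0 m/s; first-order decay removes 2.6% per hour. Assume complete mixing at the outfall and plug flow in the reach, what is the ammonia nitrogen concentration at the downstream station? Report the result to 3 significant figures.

1.11 mg/L

Conservation of mass: C = (65.60·0.2200 + 11.60·7.570) / 77.20 = 102.2/77.20 = 1.324 mg/L.
Travel time t = 24.7·1000 / 1.0 = 24700 s = 6.861 h.
2.6%/h lost → k = −ln(1 − 0.026) = 0.02634 h⁻¹.
After decay, C = 1.324 × e^(−kt) = 1.324 × 0.8346 = 1.105 mg/L.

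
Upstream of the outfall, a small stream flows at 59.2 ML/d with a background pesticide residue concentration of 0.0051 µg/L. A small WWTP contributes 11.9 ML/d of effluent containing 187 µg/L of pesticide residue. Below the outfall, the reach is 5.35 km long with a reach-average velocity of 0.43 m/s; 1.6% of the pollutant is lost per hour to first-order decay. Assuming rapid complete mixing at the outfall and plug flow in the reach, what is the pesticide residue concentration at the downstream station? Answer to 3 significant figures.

29.6 µg/L

After mixing, C = (59.20·0.005100 + 11.90·187.0) / 71.10 = 2226/71.10 = 31.30 µg/L.
Travel time t = 5.35·1000 / 0.43 = 12440 s = 3.456 h.
1.6%/h lost → k = −ln(1 − 0.016) = 0.01613 h⁻¹.
After decay, C = 31.30 × e^(−kt) = 31.30 × 0.9458 = 29.61 µg/L.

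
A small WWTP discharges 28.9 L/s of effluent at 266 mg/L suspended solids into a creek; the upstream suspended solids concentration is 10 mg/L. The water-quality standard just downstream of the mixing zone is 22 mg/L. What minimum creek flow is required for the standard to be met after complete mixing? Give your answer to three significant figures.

588 L/s

Set C_mix = 22: (Q·10.00 + 28.90·266.0) / (Q + 28.90) = 22
→ Q = 28.90·(266.0 − 22)/(22 − 10.00) = 587.6 L/s.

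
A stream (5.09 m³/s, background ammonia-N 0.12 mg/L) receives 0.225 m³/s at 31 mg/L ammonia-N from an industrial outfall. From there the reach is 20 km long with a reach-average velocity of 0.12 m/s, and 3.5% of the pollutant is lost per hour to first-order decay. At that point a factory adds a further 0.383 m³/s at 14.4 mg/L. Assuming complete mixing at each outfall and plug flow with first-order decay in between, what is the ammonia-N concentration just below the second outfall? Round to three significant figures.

Conservation of mass: C = (5.090·0.1200 + 0.2250·31.00) / 5.315 = 7.586/5.315 = 1.427 mg/L; combined flow 5.315 m³/s.
Travel time t = 20·1000 / 0.12 = 166700 s = 46.30 h.
3.5%/h lost → k = −ln(1 − 0.035) = 0.03563 h⁻¹.
Decay over the reach: 1.427·exp(−kt) = 1.427·0.1922 = 0.2743 mg/L.
At the second outfall, C = (5.315·0.2743 + 0.3830·14.40) / (5.315 + 0.3830) = 1.224 mg/L.

1.22 mg/L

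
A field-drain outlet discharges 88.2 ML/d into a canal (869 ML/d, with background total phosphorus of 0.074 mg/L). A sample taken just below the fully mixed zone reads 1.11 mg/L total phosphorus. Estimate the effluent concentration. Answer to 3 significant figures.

11.3 mg/L

Mass balance: 869.0·0.07400 + 88.20·Cₑ = 957.2·1.110
→ Cₑ = (957.2·1.110 − 869.0·0.07400) / 88.20 = 11.32 mg/L.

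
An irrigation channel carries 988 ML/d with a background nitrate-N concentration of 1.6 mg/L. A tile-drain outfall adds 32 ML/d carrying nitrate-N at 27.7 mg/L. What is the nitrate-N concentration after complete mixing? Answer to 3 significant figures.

Conservation of mass: C = (988.0·1.600 + 32.00·27.70) / 1020 = 2467/1020 = 2.419 mg/L.

2.42 mg/L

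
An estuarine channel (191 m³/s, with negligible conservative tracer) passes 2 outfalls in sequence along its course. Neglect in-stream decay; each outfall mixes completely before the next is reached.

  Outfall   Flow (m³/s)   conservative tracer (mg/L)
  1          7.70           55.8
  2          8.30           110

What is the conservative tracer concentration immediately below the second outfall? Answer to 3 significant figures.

Below outfall 1: Q → 198.7 m³/s, C = (191.0·0 + 7.700·55.80)/198.7 = 2.162 mg/L.
Below outfall 2: Q → 207.0 m³/s, C = (198.7·2.162 + 8.300·110.0)/207.0 = 6.486 mg/L.

6.49 mg/L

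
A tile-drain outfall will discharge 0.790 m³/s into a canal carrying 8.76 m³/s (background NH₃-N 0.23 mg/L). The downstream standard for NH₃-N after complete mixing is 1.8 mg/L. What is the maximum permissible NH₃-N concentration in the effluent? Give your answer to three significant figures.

At the limit, (Qr·Cr + Qe·Cₑ)/(Qr + Qe) = 1.8:
Cₑ = (9.550·1.8 − 8.760·0.2300) / 0.7900 = 19.21 mg/L.

19.2 mg/L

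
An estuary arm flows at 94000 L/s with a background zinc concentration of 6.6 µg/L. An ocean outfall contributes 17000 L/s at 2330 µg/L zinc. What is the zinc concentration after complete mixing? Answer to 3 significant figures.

Conservation of mass: C = (94000·6.600 + 17000·2330) / 111000 = 40230000/111000 = 362.4 µg/L.

362 µg/L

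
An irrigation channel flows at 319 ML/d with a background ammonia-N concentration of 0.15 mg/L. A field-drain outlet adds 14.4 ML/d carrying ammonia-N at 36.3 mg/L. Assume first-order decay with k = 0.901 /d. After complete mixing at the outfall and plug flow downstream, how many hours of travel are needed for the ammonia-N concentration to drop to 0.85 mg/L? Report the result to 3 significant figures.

18.6 h

Flow-weighted average: C = (319.0·0.1500 + 14.40·36.30) / 333.4 = 570.6/333.4 = 1.711 mg/L.
1.711·exp(−k·t) = 0.85 → t = ln(1.711/0.85)/k = 67110 s = 18.64 h.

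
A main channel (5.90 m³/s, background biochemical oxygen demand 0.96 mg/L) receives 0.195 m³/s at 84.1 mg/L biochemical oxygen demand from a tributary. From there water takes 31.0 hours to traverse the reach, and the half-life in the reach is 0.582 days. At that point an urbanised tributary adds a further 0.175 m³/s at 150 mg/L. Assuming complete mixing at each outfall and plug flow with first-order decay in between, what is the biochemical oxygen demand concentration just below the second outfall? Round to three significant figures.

4.94 mg/L

After mixing, C = (5.900·0.9600 + 0.1950·84.10) / 6.095 = 22.06/6.095 = 3.620 mg/L; combined flow 6.095 m³/s.
Half-life 0.582 d → k = ln 2 / 0.582 = 1.191 d⁻¹.
Applying C = C₀e^(−kt): 3.620 × 0.2147 = 0.7773 mg/L.
Second outfall: C = (6.095·0.7773 + 0.1750·150.0)/6.270 = 4.942 mg/L.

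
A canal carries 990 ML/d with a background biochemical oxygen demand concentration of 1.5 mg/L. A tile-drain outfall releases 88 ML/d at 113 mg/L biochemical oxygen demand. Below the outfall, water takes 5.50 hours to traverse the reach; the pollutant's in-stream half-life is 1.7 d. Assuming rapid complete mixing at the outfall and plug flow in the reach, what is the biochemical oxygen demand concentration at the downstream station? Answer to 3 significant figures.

9.66 mg/L

Flow-weighted average: C = (990.0·1.500 + 88.00·113.0) / 1078 = 11430/1078 = 10.60 mg/L.
Half-life 1.7 d → k = ln 2 / 1.7 = 0.4077 d⁻¹.
Applying C = C₀e^(−kt): 10.60 × 0.9108 = 9.656 mg/L.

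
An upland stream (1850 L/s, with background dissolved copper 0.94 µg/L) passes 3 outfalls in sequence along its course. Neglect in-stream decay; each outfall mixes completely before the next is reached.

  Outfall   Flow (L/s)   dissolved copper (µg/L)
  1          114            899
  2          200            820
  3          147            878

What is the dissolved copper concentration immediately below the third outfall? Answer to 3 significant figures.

172 µg/L

Below outfall 1: Q → 1964 L/s, C = (1850·0.9400 + 114.0·899.0)/1964 = 53.07 µg/L.
Below outfall 2: Q → 2164 L/s, C = (1964·53.07 + 200.0·820.0)/2164 = 123.9 µg/L.
Below outfall 3: Q → 2311 L/s, C = (2164·123.9 + 147.0·878.0)/2311 = 171.9 µg/L.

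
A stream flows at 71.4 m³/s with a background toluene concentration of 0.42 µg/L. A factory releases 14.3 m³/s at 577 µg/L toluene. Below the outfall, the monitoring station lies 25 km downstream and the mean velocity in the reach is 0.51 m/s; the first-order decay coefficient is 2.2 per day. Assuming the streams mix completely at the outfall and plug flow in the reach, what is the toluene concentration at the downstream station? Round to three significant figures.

Flow-weighted average: C = (71.40·0.4200 + 14.30·577.0) / 85.70 = 8281/85.70 = 96.63 µg/L.
Travel time t = 25·1000 / 0.51 = 49020 s = 13.62 h.
Decay over the reach: 96.63·exp(−kt) = 96.63·0.2870 = 27.73 µg/L.

27.7 µg/L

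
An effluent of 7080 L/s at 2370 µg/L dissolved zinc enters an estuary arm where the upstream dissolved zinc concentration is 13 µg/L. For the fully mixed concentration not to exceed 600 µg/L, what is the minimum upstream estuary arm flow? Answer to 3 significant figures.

21300 L/s

Set C_mix = 600: (Q·13.00 + 7080·2370) / (Q + 7080) = 600
→ Q = 7080·(2370 − 600)/(600 − 13.00) = 21350 L/s.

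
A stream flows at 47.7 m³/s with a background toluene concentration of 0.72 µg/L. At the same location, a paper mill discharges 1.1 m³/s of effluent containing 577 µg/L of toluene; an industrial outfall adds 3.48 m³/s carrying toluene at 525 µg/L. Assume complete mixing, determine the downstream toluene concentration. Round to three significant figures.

47.7 µg/L

Flow-weighted average: C = (47.70·0.7200 + 1.100·577.0 + 3.480·525.0) / 52.28 = 2496/52.28 = 47.74 µg/L.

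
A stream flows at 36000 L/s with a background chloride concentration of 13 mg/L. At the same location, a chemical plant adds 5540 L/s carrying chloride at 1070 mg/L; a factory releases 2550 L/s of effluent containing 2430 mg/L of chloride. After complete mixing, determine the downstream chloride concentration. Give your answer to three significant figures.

Flow-weighted average: C = (36000·13.00 + 5540·1070 + 2550·2430) / 44090 = 12590000/44090 = 285.6 mg/L.

286 mg/L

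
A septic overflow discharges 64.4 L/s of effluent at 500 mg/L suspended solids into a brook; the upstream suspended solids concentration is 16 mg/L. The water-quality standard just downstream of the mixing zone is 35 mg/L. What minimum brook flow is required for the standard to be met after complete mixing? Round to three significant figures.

1580 L/s

Set C_mix = 35: (Q·16.00 + 64.40·500.0) / (Q + 64.40) = 35
→ Q = 64.40·(500.0 − 35)/(35 − 16.00) = 1576 L/s.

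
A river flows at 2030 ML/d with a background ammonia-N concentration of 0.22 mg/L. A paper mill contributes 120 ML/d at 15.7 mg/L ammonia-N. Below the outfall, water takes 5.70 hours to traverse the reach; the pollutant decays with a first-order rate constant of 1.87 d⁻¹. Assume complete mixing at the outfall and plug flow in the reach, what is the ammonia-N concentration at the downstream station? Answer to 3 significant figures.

0.695 mg/L

Mass balance: C = (2030·0.2200 + 120.0·15.70) / 2150 = 2331/2150 = 1.084 mg/L.
First-order decay: C = 1.084·exp(−k·t) = 1.084·0.6414 = 0.6953 mg/L.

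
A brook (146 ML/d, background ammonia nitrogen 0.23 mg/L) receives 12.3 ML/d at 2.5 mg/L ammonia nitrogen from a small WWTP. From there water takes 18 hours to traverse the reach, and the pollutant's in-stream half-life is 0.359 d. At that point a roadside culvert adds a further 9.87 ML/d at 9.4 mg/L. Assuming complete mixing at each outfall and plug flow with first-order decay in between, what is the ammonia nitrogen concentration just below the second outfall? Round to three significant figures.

0.642 mg/L

Conservation of mass: C = (146.0·0.2300 + 12.30·2.500) / 158.3 = 64.33/158.3 = 0.4064 mg/L; combined flow 158.3 ML/d.
Half-life 0.359 d → k = ln 2 / 0.359 = 1.931 d⁻¹.
After decay, C = 0.4064 × e^(−kt) = 0.4064 × 0.2350 = 0.09551 mg/L.
At the second outfall, C = (158.3·0.09551 + 9.870·9.400) / (158.3 + 9.870) = 0.6416 mg/L.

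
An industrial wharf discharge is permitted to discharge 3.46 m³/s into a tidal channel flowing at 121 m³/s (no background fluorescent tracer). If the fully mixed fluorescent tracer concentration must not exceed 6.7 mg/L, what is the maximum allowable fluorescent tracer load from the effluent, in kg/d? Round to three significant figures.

Mass balance at the limit: 121.0·0 + 3.460·Cₑ = 124.5·6.7 → Cₑ = 241.0 mg/L.
Load = 3.460 m³/s × 241.0 g/m³ × 86 400 s/d = 72050 kg/d.

72000 kg/d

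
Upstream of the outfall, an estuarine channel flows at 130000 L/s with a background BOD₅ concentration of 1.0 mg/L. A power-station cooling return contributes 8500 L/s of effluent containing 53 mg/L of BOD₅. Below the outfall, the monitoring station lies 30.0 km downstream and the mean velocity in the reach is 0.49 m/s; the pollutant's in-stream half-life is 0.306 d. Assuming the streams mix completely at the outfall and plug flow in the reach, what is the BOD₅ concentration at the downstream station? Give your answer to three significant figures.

Mass balance: C = (130000·1.000 + 8500·53.00) / 138500 = 580500/138500 = 4.191 mg/L.
Travel time t = 30.0·1000 / 0.49 = 61220 s = 17.01 h.
Half-life 0.306 d → k = ln 2 / 0.306 = 2.265 d⁻¹.
After decay, C = 4.191 × e^(−kt) = 4.191 × 0.2009 = 0.8419 mg/L.

0.842 mg/L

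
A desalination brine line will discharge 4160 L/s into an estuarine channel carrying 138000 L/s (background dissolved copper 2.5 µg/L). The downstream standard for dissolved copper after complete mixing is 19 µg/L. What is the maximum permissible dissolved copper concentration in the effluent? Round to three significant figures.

At the limit, (Qr·Cr + Qe·Cₑ)/(Qr + Qe) = 19:
Cₑ = (142200·19 − 138000·2.500) / 4160 = 566.4 µg/L.

566 µg/L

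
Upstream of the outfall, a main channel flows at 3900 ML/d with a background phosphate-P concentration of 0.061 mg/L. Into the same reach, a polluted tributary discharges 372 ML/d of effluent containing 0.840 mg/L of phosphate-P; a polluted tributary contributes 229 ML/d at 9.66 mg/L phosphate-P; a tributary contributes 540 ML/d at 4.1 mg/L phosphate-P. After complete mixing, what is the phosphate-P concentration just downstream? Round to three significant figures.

0.987 mg/L

After mixing, C = (3900·0.06100 + 372.0·0.8400 + 229.0·9.660 + 540.0·4.100) / 5041 = 4977/5041 = 0.9872 mg/L.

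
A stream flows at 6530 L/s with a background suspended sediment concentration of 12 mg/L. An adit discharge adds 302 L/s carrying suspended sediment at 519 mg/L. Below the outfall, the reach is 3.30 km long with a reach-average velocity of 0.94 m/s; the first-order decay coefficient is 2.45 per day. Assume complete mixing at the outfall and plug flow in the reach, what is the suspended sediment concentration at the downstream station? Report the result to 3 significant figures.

Mixed concentration C = ΣQC/ΣQ = (6530·12.00 + 302.0·519.0) / 6832 = 235100/6832 = 34.41 mg/L.
Travel time t = 3.30·1000 / 0.94 = 3511 s = 0.9752 h.
After decay, C = 34.41 × e^(−kt) = 34.41 × 0.9052 = 31.15 mg/L.

31.2 mg/L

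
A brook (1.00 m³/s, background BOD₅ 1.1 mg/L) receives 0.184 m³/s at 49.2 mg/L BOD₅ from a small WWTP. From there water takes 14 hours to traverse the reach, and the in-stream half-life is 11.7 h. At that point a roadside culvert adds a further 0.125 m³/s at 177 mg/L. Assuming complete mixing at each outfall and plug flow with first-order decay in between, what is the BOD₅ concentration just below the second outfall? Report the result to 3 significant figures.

20.3 mg/L

Conservation of mass: C = (1.000·1.100 + 0.1840·49.20) / 1.184 = 10.15/1.184 = 8.575 mg/L; combined flow 1.184 m³/s.
Half-life 11.7 h → k = ln 2 / 11.7 = 0.05924 h⁻¹ = 1.422 d⁻¹.
Applying C = C₀e^(−kt): 8.575 × 0.4363 = 3.741 mg/L.
Second outfall: C = (1.184·3.741 + 0.1250·177.0)/1.309 = 20.29 mg/L.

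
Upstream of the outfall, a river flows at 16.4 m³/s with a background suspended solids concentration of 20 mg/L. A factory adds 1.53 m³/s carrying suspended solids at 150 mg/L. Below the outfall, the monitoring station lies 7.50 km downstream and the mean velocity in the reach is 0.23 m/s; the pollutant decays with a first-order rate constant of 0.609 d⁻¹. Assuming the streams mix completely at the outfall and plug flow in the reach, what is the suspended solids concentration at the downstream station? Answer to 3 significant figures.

24.7 mg/L

Flow-weighted average: C = (16.40·20.00 + 1.530·150.0) / 17.93 = 557.5/17.93 = 31.09 mg/L.
Travel time t = 7.50·1000 / 0.23 = 32610 s = 9.058 h.
Decay over the reach: 31.09·exp(−kt) = 31.09·0.7947 = 24.71 mg/L.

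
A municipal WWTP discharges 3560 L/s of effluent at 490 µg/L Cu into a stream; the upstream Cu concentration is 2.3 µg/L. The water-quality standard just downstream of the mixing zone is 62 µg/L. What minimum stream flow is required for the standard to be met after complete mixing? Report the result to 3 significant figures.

Set C_mix = 62: (Q·2.300 + 3560·490.0) / (Q + 3560) = 62
→ Q = 3560·(490.0 − 62)/(62 − 2.300) = 25520 L/s.

25500 L/s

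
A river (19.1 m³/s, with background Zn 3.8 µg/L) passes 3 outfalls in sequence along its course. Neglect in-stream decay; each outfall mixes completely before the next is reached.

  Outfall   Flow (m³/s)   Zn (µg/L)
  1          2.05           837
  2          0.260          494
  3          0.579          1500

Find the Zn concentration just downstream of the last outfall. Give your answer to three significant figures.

Outfall 1: combined Q = 21.15 m³/s; C = (19.10·3.800 + 2.050·837.0)/21.15 = 84.56 µg/L.
Outfall 2: combined Q = 21.41 m³/s; C = (21.15·84.56 + 0.2600·494.0)/21.41 = 89.53 µg/L.
Outfall 3: combined Q = 21.99 m³/s; C = (21.41·89.53 + 0.5790·1500)/21.99 = 126.7 µg/L.

127 µg/L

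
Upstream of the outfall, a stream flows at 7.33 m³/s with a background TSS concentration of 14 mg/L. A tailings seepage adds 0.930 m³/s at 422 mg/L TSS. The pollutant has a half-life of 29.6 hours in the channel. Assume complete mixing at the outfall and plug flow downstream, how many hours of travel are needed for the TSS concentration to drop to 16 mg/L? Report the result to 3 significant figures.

Mixed concentration C = ΣQC/ΣQ = (7.330·14.00 + 0.9300·422.0) / 8.260 = 495.1/8.260 = 59.94 mg/L.
Half-life 29.6 h → k = ln 2 / 29.6 = 0.02342 h⁻¹ = 0.5620 d⁻¹.
59.94·exp(−k·t) = 16 → t = ln(59.94/16)/k = 203000 s = 56.40 h.

56.4 h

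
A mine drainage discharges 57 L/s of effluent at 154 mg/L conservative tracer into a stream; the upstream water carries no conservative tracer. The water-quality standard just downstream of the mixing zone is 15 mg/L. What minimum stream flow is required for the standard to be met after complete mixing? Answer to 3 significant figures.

Set C_mix = 15: (Q·0 + 57.00·154.0) / (Q + 57.00) = 15
→ Q = 57.00·(154.0 − 15)/(15 − 0) = 528.2 L/s.

528 L/s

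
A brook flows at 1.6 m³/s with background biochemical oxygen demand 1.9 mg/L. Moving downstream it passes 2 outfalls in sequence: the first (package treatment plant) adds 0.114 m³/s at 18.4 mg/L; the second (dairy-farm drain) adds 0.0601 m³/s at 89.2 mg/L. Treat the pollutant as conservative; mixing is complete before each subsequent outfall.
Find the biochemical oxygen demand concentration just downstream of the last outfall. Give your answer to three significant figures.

Outfall 1: combined Q = 1.714 m³/s; C = (1.600·1.900 + 0.1140·18.40)/1.714 = 2.997 mg/L.
Outfall 2: combined Q = 1.774 m³/s; C = (1.714·2.997 + 0.06010·89.20)/1.774 = 5.918 mg/L.

5.92 mg/L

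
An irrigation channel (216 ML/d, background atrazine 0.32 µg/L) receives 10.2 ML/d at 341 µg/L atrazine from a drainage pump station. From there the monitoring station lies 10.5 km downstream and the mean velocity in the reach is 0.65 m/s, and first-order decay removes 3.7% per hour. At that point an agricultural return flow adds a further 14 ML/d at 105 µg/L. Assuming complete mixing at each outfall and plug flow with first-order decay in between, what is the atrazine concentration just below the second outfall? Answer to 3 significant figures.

18.6 µg/L

Mass balance: C = (216.0·0.3200 + 10.20·341.0) / 226.2 = 3547/226.2 = 15.68 µg/L; combined flow 226.2 ML/d.
Travel time t = 10.5·1000 / 0.65 = 16150 s = 4.487 h.
3.7%/h lost → k = −ln(1 − 0.037) = 0.03770 h⁻¹.
After decay, C = 15.68 × e^(−kt) = 15.68 × 0.8444 = 13.24 µg/L.
At the second outfall, C = (226.2·13.24 + 14.00·105.0) / (226.2 + 14.00) = 18.59 µg/L.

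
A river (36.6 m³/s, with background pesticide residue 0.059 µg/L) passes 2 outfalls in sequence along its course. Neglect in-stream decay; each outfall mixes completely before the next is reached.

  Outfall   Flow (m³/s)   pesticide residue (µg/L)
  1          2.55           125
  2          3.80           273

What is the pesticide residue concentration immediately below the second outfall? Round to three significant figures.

After outfall 1: Q = 36.60 + 2.550 = 39.15 m³/s; C = (36.60·0.05900 + 2.550·125.0)/39.15 = 8.197 µg/L.
After outfall 2: Q = 39.15 + 3.800 = 42.95 m³/s; C = (39.15·8.197 + 3.800·273.0)/42.95 = 31.63 µg/L.

31.6 µg/L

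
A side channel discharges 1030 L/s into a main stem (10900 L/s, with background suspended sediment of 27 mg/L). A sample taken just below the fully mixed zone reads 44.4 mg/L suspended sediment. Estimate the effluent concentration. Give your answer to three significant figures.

229 mg/L

Mass balance: 10900·27.00 + 1030·Cₑ = 11930·44.40
→ Cₑ = (11930·44.40 − 10900·27.00) / 1030 = 228.5 mg/L.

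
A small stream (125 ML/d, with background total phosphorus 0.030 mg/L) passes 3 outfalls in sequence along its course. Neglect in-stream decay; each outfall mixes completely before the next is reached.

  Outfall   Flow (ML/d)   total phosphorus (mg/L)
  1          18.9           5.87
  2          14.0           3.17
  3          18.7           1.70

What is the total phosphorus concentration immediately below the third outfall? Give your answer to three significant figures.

After outfall 1: Q = 125.0 + 18.90 = 143.9 ML/d; C = (125.0·0.03000 + 18.90·5.870)/143.9 = 0.7970 mg/L.
After outfall 2: Q = 143.9 + 14.00 = 157.9 ML/d; C = (143.9·0.7970 + 14.00·3.170)/157.9 = 1.007 mg/L.
After outfall 3: Q = 157.9 + 18.70 = 176.6 ML/d; C = (157.9·1.007 + 18.70·1.700)/176.6 = 1.081 mg/L.

1.08 mg/L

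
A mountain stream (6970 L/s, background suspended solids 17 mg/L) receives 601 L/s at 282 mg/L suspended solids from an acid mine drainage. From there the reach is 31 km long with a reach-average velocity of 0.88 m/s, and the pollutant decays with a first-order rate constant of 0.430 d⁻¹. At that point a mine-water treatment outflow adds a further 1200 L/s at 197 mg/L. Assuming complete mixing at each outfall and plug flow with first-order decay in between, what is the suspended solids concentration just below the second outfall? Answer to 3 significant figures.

54.5 mg/L

Flow-weighted average: C = (6970·17.00 + 601.0·282.0) / 7571 = 288000/7571 = 38.04 mg/L; combined flow 7571 L/s.
Travel time t = 31·1000 / 0.88 = 35230 s = 9.785 h.
Decay over the reach: 38.04·exp(−kt) = 38.04·0.8392 = 31.92 mg/L.
At the second outfall, C = (7571·31.92 + 1200·197.0) / (7571 + 1200) = 54.50 mg/L.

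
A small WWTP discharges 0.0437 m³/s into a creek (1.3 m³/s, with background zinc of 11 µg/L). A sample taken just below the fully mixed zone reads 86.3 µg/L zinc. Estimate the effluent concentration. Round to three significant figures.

2330 µg/L

Mass balance: 1.300·11.00 + 0.04370·Cₑ = 1.344·86.30
→ Cₑ = (1.344·86.30 − 1.300·11.00) / 0.04370 = 2326 µg/L.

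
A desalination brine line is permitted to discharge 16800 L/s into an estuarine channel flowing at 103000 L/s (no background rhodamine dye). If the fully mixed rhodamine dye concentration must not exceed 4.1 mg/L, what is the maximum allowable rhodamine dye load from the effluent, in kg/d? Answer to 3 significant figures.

42400 kg/d

Mass balance at the limit: 103000·0 + 16800·Cₑ = 119800·4.1 → Cₑ = 29.24 mg/L.
16800 L/s = 16.80 m³/s. Load = 16.80 m³/s × 29.24 g/m³ × 86 400 s/d = 42440 kg/d.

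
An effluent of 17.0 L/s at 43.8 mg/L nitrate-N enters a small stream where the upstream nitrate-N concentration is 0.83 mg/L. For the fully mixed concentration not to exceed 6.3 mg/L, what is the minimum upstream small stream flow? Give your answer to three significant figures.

Set C_mix = 6.3: (Q·0.8300 + 17.00·43.80) / (Q + 17.00) = 6.3
→ Q = 17.00·(43.80 − 6.3)/(6.3 − 0.8300) = 116.5 L/s.

117 L/s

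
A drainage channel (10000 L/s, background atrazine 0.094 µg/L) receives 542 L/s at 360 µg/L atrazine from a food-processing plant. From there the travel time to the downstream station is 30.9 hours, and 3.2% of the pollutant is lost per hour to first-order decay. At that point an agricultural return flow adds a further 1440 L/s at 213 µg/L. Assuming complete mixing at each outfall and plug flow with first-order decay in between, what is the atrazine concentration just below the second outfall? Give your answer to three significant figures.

Conservation of mass: C = (10000·0.09400 + 542.0·360.0) / 10540 = 196100/10540 = 18.60 µg/L; combined flow 10540 L/s.
3.2%/h lost → k = −ln(1 − 0.032) = 0.03252 h⁻¹.
First-order decay: C = 18.60·exp(−k·t) = 18.60·0.3661 = 6.808 µg/L.
Second outfall: C = (10540·6.808 + 1440·213.0)/11980 = 31.59 µg/L.

31.6 µg/L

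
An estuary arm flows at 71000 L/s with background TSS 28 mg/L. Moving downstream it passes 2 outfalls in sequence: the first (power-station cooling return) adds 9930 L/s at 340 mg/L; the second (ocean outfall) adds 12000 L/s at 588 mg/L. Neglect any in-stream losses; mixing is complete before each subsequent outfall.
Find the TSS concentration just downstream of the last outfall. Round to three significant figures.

134 mg/L

Outfall 1: combined Q = 80930 L/s; C = (71000·28.00 + 9930·340.0)/80930 = 66.28 mg/L.
Outfall 2: combined Q = 92930 L/s; C = (80930·66.28 + 12000·588.0)/92930 = 133.7 mg/L.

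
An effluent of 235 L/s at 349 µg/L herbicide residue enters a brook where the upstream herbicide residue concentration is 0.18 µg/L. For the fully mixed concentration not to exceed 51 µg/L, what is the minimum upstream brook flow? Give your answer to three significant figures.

Set C_mix = 51: (Q·0.1800 + 235.0·349.0) / (Q + 235.0) = 51
→ Q = 235.0·(349.0 − 51)/(51 − 0.1800) = 1378 L/s.

1380 L/s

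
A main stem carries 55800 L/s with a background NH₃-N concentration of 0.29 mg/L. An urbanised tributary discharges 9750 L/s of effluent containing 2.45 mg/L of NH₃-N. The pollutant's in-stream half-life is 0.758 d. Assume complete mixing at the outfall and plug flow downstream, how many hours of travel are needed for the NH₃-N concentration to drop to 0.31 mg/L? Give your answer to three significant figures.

Mixed concentration C = ΣQC/ΣQ = (55800·0.2900 + 9750·2.450) / 65550 = 40070/65550 = 0.6113 mg/L.
Half-life 0.758 d → k = ln 2 / 0.758 = 0.9144 d⁻¹.
0.6113·exp(−k·t) = 0.31 → t = ln(0.6113/0.31)/k = 64150 s = 17.82 h.

17.8 h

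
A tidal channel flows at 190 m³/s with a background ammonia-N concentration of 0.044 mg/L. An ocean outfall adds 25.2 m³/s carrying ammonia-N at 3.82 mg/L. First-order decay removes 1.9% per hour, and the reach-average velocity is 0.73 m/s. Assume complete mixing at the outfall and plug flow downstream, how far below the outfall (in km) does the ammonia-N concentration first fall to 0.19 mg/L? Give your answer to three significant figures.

129 km

Flow-weighted average: C = (190.0·0.04400 + 25.20·3.820) / 215.2 = 104.6/215.2 = 0.4862 mg/L.
1.9%/h lost → k = −ln(1 − 0.019) = 0.01918 h⁻¹.
Set 0.4862·exp(−k·t) = 0.19 → t = ln(0.4862/0.19)/k = 176300 s = 48.98 h.
Distance = v·t = 0.73·176300 = 128700 m = 128.7 km.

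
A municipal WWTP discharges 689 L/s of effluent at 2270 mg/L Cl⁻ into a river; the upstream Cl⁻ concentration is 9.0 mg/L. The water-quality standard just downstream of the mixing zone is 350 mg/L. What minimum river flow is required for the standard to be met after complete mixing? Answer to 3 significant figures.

Set C_mix = 350: (Q·9.000 + 689.0·2270) / (Q + 689.0) = 350
→ Q = 689.0·(2270 − 350)/(350 − 9.000) = 3879 L/s.

3880 L/s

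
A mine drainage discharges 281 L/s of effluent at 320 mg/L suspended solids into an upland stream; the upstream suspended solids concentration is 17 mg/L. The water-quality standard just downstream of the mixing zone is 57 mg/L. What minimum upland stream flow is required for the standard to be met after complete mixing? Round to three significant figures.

1850 L/s

Set C_mix = 57: (Q·17.00 + 281.0·320.0) / (Q + 281.0) = 57
→ Q = 281.0·(320.0 − 57)/(57 − 17.00) = 1848 L/s.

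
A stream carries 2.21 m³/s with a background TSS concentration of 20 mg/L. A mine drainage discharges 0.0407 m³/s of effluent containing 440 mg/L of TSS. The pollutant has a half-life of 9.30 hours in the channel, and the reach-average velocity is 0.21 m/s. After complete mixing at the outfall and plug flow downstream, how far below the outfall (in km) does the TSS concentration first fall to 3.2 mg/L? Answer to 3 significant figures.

After mixing, C = (2.210·20.00 + 0.04070·440.0) / 2.251 = 62.11/2.251 = 27.59 mg/L.
Half-life 9.30 h → k = ln 2 / 9.30 = 0.07453 h⁻¹ = 1.789 d⁻¹.
Set 27.59·exp(−k·t) = 3.2 → t = ln(27.59/3.2)/k = 104100 s = 28.91 h.
Distance = v·t = 0.21·104100 = 21850 m = 21.85 km.

21.9 km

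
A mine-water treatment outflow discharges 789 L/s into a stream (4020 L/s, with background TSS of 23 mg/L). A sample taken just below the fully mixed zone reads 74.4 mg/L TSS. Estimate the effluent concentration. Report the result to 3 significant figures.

336 mg/L

Mass balance: 4020·23.00 + 789.0·Cₑ = 4809·74.40
→ Cₑ = (4809·74.40 − 4020·23.00) / 789.0 = 336.3 mg/L.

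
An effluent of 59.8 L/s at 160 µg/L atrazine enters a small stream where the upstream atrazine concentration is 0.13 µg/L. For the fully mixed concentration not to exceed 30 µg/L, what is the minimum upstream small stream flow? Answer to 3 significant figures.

260 L/s

Set C_mix = 30: (Q·0.1300 + 59.80·160.0) / (Q + 59.80) = 30
→ Q = 59.80·(160.0 − 30)/(30 − 0.1300) = 260.3 L/s.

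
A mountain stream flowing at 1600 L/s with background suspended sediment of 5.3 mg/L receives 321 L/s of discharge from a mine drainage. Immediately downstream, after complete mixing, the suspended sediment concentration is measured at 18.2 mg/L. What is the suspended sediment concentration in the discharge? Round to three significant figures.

Mass balance: 1600·5.300 + 321.0·Cₑ = 1921·18.20
→ Cₑ = (1921·18.20 − 1600·5.300) / 321.0 = 82.50 mg/L.

82.5 mg/L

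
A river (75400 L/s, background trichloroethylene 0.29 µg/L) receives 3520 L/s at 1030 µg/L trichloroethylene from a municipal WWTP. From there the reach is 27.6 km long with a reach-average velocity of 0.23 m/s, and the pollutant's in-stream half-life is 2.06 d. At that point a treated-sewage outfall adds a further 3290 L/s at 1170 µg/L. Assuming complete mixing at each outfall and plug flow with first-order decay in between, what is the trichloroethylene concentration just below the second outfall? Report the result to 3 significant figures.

Flow-weighted average: C = (75400·0.2900 + 3520·1030) / 78920 = 3647000/78920 = 46.22 µg/L; combined flow 78920 L/s.
Travel time t = 27.6·1000 / 0.23 = 120000 s = 33.33 h.
Half-life 2.06 d → k = ln 2 / 2.06 = 0.3365 d⁻¹.
After decay, C = 46.22 × e^(−kt) = 46.22 × 0.6267 = 28.96 µg/L.
Second outfall: C = (78920·28.96 + 3290·1170)/82210 = 74.63 µg/L.

74.6 µg/L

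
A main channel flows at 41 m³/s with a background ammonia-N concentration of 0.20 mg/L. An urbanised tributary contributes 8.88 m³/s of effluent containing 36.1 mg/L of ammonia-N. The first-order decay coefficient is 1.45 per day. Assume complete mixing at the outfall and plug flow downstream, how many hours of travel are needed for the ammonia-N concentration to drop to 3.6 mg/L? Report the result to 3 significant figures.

10.0 h

Flow-weighted average: C = (41.00·0.2000 + 8.880·36.10) / 49.88 = 328.8/49.88 = 6.591 mg/L.
6.591·exp(−k·t) = 3.6 → t = ln(6.591/3.6)/k = 36040 s = 10.01 h.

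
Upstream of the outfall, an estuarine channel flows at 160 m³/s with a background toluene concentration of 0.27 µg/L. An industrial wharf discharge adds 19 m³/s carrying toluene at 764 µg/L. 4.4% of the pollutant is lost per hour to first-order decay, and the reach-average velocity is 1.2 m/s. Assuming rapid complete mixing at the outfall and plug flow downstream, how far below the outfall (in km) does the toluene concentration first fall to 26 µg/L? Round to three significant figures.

109 km

Conservation of mass: C = (160.0·0.2700 + 19.00·764.0) / 179.0 = 14560/179.0 = 81.34 µg/L.
4.4%/h lost → k = −ln(1 − 0.044) = 0.04500 h⁻¹.
Set 81.34·exp(−k·t) = 26 → t = ln(81.34/26)/k = 91250 s = 25.35 h.
Distance = v·t = 1.2·91250 = 109500 m = 109.5 km.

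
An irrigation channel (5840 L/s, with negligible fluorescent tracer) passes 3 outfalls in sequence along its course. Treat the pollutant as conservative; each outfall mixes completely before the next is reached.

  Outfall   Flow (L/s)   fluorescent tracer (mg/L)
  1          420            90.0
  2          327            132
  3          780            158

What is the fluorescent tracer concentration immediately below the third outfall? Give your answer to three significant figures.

Outfall 1: combined Q = 6260 L/s; C = (5840·0 + 420.0·90.00)/6260 = 6.038 mg/L.
Outfall 2: combined Q = 6587 L/s; C = (6260·6.038 + 327.0·132.0)/6587 = 12.29 mg/L.
Outfall 3: combined Q = 7367 L/s; C = (6587·12.29 + 780.0·158.0)/7367 = 27.72 mg/L.

27.7 mg/L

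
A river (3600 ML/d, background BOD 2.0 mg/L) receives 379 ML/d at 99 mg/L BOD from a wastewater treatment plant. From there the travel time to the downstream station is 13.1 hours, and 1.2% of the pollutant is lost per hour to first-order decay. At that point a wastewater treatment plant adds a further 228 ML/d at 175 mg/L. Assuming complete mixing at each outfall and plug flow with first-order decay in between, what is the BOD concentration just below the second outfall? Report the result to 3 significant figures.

18.6 mg/L

Mass balance: C = (3600·2.000 + 379.0·99.00) / 3979 = 44720/3979 = 11.24 mg/L; combined flow 3979 ML/d.
1.2%/h lost → k = −ln(1 − 0.012) = 0.01207 h⁻¹.
First-order decay: C = 11.24·exp(−k·t) = 11.24·0.8537 = 9.595 mg/L.
At the second outfall, C = (3979·9.595 + 228.0·175.0) / (3979 + 228.0) = 18.56 mg/L.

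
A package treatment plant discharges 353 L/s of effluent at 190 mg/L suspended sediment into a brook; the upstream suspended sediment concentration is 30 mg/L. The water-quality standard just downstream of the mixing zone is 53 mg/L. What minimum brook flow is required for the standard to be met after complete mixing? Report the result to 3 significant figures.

Set C_mix = 53: (Q·30.00 + 353.0·190.0) / (Q + 353.0) = 53
→ Q = 353.0·(190.0 − 53)/(53 − 30.00) = 2103 L/s.

2100 L/s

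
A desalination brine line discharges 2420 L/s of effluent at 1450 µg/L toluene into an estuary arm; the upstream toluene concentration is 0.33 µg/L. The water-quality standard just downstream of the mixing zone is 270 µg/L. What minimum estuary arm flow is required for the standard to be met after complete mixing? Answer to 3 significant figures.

10600 L/s

Set C_mix = 270: (Q·0.3300 + 2420·1450) / (Q + 2420) = 270
→ Q = 2420·(1450 − 270)/(270 − 0.3300) = 10590 L/s.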